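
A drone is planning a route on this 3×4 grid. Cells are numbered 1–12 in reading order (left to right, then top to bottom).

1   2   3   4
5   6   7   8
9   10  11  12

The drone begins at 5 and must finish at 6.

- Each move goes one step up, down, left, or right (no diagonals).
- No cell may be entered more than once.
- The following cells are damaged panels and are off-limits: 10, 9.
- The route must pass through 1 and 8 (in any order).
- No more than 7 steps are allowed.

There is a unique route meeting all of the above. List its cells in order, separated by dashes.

5 - 1 - 2 - 3 - 4 - 8 - 7 - 6

The budget equals the shortest possible length, so every move has to be on a shortest route through the required cells.
Route from 5: up 1 to 1, right 3 to 4, down 1 to 8, left 2 to 6 — 7 moves in all.
Check: all required cells visited; 7 ≤ 7 moves.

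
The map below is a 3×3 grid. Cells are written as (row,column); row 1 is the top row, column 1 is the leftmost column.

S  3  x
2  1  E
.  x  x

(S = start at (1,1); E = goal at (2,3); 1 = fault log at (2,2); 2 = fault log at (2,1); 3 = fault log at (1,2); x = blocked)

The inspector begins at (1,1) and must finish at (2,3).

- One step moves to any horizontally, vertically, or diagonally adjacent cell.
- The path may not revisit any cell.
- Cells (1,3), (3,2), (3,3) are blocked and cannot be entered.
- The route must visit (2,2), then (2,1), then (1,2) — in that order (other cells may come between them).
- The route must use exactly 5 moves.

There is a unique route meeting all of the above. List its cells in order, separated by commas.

(1,1), (2,2), (3,1), (2,1), (1,2), (2,3)

The waypoints must appear in the order (2,2), (2,1), (1,2), with no cell reused.
Route from (1,1): down-right 1 to (2,2), down-left 1 to (3,1), up 1 to (2,1), up-right 1 to (1,2), down-right 1 to (2,3) — 5 moves in all.
Check: order respected (1 at step 1, 2 at step 3, 3 at step 4); 5 moves as required.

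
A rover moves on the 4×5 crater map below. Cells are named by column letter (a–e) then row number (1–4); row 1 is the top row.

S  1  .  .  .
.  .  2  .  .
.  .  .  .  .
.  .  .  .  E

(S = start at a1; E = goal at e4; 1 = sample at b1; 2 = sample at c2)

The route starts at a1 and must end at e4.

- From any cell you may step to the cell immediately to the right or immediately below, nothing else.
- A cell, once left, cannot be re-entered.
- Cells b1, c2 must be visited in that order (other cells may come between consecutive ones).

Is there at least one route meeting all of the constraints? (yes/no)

One route that works: a1 → b1 → b2 → c2 → c3 → c4 → d4 → e4.

yes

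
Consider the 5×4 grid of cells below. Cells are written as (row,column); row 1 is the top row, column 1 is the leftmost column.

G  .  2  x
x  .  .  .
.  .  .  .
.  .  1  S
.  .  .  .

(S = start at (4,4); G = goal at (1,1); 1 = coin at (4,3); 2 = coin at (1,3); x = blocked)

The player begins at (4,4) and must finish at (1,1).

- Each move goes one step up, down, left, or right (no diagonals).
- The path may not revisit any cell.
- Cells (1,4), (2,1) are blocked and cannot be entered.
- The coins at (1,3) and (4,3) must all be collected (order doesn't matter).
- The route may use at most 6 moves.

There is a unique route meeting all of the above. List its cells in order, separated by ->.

The budget equals the shortest possible length, so every move has to be on a shortest route through the required cells.
Route from (4,4): left 1 to (4,3), up 3 to (1,3), left 2 to (1,1) — 6 moves in all.
Check: all required cells visited; 6 ≤ 6 moves.

(4,4) -> (4,3) -> (3,3) -> (2,3) -> (1,3) -> (1,2) -> (1,1)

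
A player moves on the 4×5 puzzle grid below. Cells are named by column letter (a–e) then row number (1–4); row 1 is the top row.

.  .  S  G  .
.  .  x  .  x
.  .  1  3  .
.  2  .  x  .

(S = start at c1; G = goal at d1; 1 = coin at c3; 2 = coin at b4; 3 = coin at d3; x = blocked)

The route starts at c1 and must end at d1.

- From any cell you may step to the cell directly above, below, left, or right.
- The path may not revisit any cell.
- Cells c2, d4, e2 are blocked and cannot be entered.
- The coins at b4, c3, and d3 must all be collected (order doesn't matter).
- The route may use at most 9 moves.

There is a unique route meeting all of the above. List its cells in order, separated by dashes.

c1 - b1 - b2 - b3 - b4 - c4 - c3 - d3 - d2 - d1

The 9-move cap with required stops at b4, c3, d3 leaves no slack for detours.
Route from c1: left 1 to b1, down 3 to b4, right 1 to c4, up 1 to c3, right 1 to d3, up 2 to d1 — 9 moves in all.
Check: all required cells visited; 9 ≤ 9 moves.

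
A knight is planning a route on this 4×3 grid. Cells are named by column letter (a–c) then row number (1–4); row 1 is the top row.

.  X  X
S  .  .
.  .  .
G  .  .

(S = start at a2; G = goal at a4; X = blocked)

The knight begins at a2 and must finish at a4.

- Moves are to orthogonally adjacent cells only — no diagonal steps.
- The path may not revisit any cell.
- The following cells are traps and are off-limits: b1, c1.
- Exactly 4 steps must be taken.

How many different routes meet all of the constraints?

Need simple routes of exactly 4 moves from a2 to a4 (Manhattan distance 2, so 1 moves are spent on a detour and 1 undoing it).
Enumerating: a2 a3 b3 b4 a4 | a2 b2 b3 b4 a4 | a2 b2 b3 a3 a4.
That gives 3 routes.

3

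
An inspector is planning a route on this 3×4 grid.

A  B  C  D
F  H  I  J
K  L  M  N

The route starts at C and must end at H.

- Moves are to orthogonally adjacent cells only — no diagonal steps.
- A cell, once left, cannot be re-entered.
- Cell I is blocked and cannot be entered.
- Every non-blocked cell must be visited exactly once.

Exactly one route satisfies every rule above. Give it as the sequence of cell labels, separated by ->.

Need to visit all 11 open cells exactly once, starting at C and ending at H.
Route from C: right to D, 2× down (reaching N), 3× left (reaching K), 2× up (reaching A), right to B, down to H — 10 moves in all.
Check: all 11 open cells covered.

C -> D -> J -> N -> M -> L -> K -> F -> A -> B -> H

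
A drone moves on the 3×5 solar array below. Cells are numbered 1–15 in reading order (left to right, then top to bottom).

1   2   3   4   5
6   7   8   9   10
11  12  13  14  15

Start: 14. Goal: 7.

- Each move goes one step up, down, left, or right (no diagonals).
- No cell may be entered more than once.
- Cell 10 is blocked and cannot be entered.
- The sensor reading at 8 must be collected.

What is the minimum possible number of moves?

Any route passes through 8 somewhere between 14 and 7. Summing Manhattan distances along the two legs (14 → 8 → 7) gives a lower bound of 2 + 1 = 3 moves.
A route of 3 moves achieves this: 14 → 9 → 8 → 7.
Since 3 matches the lower bound, it is optimal.

3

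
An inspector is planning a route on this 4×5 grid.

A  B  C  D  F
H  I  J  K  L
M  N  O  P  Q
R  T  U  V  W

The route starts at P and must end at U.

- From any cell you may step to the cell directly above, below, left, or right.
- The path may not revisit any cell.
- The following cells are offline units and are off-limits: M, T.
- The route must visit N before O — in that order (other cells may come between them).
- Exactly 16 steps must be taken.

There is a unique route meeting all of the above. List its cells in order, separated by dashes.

P - V - W - Q - L - F - D - K - J - C - B - A - H - I - N - O - U

The waypoints must appear in the order N, O, with no cell reused.
Route from P: down to V, right to W, 3× up (reaching F), left to D, down to K, left to J, up to C, 2× left (reaching A), down to H, right to I, down to N, right to O, down to U — 16 moves in all.
Check: order respected (N at step 14, O at step 15); 16 moves as required.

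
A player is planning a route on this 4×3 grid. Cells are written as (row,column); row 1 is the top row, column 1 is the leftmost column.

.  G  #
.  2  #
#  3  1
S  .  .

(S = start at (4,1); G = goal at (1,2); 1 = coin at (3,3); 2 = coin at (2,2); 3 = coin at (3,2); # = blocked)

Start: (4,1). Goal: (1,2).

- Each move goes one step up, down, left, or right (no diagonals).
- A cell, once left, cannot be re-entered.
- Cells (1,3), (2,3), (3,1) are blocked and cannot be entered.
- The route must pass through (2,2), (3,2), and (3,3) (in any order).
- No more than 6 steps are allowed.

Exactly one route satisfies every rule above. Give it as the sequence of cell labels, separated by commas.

Any route must reach (2,2), (3,2), and (3,3) and still end at (1,2) within 6 moves, so the order of the required stops is forced.
Route from (4,1): 2× right (reaching (4,3)), up to (3,3), left to (3,2), 2× up (reaching (1,2)) — 6 moves in all.
Check: all required cells visited; 6 ≤ 6 moves.

(4,1), (4,2), (4,3), (3,3), (3,2), (2,2), (1,2)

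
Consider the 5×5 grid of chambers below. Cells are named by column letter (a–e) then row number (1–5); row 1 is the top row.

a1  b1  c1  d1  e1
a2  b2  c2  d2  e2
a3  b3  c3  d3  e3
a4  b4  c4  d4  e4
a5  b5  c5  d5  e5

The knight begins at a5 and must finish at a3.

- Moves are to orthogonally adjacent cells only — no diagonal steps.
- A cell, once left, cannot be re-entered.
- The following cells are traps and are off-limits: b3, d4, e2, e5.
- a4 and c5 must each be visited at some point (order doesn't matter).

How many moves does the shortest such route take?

Any route passes through a4 and c5 in some order between a5 and a3. Summing Manhattan distances along each leg and taking the cheapest ordering (a5 → c5 → a4 → a3) gives a lower bound of 2 + 3 + 1 = 6 moves.
A route of 6 moves achieves this: a5 → b5 → c5 → c4 → b4 → a4 → a3.
Since 6 matches the lower bound, it is optimal.

6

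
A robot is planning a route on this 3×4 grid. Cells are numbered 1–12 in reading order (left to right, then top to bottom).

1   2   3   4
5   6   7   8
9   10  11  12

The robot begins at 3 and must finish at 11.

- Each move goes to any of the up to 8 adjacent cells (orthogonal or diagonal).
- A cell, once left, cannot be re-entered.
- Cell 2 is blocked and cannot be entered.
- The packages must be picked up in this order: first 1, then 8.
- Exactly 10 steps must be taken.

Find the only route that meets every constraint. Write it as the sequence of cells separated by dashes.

The waypoints must appear in the order 1, 8, with no cell reused.
Route from 3: down-left to 6, up-left to 1, 2× down (reaching 9), right to 10, 2× up-right (reaching 4), 2× down (reaching 12), left to 11 — 10 moves in all.
Check: order respected (1 at step 2, 8 at step 8); 10 moves as required.

3 - 6 - 1 - 5 - 9 - 10 - 7 - 4 - 8 - 12 - 11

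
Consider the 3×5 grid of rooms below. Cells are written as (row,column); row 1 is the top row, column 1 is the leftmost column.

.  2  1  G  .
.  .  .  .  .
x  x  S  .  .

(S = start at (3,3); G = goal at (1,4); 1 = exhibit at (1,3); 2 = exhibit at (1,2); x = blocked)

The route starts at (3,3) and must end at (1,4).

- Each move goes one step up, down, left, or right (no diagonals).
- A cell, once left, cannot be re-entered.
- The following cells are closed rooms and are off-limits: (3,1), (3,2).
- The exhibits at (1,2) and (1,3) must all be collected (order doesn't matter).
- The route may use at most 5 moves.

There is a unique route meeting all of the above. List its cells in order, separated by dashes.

The 5-move cap with required stops at (1,2), (1,3) leaves no slack for detours.
Route from (3,3): up 1 to (2,3), left 1 to (2,2), up 1 to (1,2), right 2 to (1,4) — 5 moves in all.
Check: all required cells visited; 5 ≤ 5 moves.

(3,3) - (2,3) - (2,2) - (1,2) - (1,3) - (1,4)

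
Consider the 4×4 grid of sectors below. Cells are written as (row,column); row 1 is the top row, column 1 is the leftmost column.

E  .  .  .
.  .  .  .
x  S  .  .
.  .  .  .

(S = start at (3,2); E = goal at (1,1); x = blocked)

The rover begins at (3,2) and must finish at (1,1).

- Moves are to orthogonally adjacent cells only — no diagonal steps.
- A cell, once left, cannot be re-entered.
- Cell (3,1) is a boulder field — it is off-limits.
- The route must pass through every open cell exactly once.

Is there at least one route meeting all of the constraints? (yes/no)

no

Cell (4,1) has only one open neighbour but is neither the start nor the goal, so a Hamiltonian route would have to both enter and leave it through the same neighbour — impossible without revisiting.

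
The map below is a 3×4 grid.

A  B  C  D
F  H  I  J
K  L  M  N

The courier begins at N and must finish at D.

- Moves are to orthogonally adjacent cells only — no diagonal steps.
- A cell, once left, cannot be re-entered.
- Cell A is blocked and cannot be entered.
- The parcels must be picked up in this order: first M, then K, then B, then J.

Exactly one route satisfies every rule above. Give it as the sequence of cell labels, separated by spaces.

The waypoints must appear in the order M, K, B, J, with no cell reused.
Route from N: left 3 to K, up 1 to F, right 1 to H, up 1 to B, right 1 to C, down 1 to I, right 1 to J, up 1 to D — 10 moves in all.
Check: order respected (M at step 1, K at step 3, B at step 6, J at step 9).

N M L K F H B C I J D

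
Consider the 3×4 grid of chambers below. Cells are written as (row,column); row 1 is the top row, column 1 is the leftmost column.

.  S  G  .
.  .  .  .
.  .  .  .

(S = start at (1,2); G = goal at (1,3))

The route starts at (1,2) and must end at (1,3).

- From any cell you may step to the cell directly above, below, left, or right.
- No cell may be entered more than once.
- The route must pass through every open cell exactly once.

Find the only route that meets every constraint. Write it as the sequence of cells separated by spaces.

Need to visit all 12 open cells exactly once, starting at (1,2) and ending at (1,3).
Cell (1,4) has only two open neighbours ((2,4) and (1,3)), so the path must pass straight through it: one of those is the cell it's entered from and the other is where it exits.
Route from (1,2): left 1 to (1,1), down 2 to (3,1), right 1 to (3,2), up 1 to (2,2), right 1 to (2,3), down 1 to (3,3), right 1 to (3,4), up 2 to (1,4), left 1 to (1,3) — 11 moves in all.
Check: all 12 open cells covered.

(1,2) (1,1) (2,1) (3,1) (3,2) (2,2) (2,3) (3,3) (3,4) (2,4) (1,4) (1,3)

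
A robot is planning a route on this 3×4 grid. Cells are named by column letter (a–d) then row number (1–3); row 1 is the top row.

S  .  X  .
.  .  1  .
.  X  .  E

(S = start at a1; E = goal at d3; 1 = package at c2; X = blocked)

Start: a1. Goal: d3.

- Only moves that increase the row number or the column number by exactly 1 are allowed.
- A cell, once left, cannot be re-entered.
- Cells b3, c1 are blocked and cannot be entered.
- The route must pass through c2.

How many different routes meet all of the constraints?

A right/down-only route from a1 to d3 makes exactly 2 down-moves and 3 right-moves in some order.
With no other constraints that would be C(5,2) = 10 routes.
Split at c2 and multiply the segment counts (each segment already excludes blocked cells): a1→c2: 2; c2→d3: 2; product = 4.
That gives 4 routes.

4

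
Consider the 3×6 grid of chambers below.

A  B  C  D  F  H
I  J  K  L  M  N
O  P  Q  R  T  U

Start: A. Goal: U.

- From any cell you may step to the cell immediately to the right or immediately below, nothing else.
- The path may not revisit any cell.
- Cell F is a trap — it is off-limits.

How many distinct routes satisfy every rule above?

18

A right/down-only route from A to U makes exactly 2 down-moves and 5 right-moves in some order.
With no other constraints that would be C(7,2) = 21 routes.
Subtract routes through each blocked cell (inclusion–exclusion for overlaps): − through F: 3 → 18.
That gives 18 routes.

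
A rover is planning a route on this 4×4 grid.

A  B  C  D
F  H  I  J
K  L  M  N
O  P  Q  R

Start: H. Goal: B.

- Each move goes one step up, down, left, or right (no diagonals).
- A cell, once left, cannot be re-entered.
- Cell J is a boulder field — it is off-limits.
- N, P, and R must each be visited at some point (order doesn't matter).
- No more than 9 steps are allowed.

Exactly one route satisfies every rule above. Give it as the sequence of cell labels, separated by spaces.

The 9-move cap with required stops at N, P, R leaves no slack for detours.
Route from H: down 2 to P, right 2 to R, up 1 to N, left 1 to M, up 2 to C, left 1 to B — 9 moves in all.
Check: all required cells visited; 9 ≤ 9 moves.

H L P Q R N M I C B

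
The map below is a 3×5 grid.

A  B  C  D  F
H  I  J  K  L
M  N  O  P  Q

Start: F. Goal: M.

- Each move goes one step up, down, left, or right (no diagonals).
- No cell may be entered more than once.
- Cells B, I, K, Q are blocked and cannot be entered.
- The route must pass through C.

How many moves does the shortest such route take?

Any route passes through C somewhere between F and M. Summing Manhattan distances along the two legs (F → C → M) gives a lower bound of 2 + 4 = 6 moves.
A route of 6 moves achieves this: F → D → C → J → O → N → M.
Since 6 matches the lower bound, it is optimal.

6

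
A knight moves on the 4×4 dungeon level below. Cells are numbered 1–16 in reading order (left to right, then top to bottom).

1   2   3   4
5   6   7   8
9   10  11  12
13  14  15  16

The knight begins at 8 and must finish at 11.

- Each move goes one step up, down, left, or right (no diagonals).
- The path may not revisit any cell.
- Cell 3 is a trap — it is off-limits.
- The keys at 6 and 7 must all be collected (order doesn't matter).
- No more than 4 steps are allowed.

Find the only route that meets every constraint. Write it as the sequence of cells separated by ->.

8 -> 7 -> 6 -> 10 -> 11

Any route must reach 6 and 7 and still end at 11 within 4 moves, so the order of the required stops is forced.
Route from 8: 2× left (reaching 6), down to 10, right to 11 — 4 moves in all.
Check: all required cells visited; 4 ≤ 4 moves.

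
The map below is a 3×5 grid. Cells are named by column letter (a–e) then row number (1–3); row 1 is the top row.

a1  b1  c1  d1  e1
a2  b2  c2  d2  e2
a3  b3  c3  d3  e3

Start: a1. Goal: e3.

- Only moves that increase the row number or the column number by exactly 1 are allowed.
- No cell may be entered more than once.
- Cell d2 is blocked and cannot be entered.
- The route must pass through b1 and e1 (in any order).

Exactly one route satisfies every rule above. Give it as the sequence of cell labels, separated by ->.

a1 -> b1 -> c1 -> d1 -> e1 -> e2 -> e3

Moves only go right or down, so the column and row indices never decrease.
Route from a1: 4× right (reaching e1), 2× down (reaching e3) — 6 moves in all.
Check: all required cells visited.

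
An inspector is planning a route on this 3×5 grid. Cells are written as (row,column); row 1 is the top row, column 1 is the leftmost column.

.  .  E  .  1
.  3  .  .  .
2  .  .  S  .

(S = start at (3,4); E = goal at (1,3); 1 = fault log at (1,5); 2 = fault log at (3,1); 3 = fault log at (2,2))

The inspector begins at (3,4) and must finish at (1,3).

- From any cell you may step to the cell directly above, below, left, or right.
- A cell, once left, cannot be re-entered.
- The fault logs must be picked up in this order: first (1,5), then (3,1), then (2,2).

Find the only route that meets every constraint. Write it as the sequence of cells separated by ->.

The waypoints must appear in the order (1,5), (3,1), (2,2), with no cell reused.
Route from (3,4): right 1 to (3,5), up 2 to (1,5), left 1 to (1,4), down 1 to (2,4), left 1 to (2,3), down 1 to (3,3), left 2 to (3,1), up 1 to (2,1), right 1 to (2,2), up 1 to (1,2), right 1 to (1,3) — 13 moves in all.
Check: order respected (1 at step 3, 2 at step 9, 3 at step 11).

(3,4) -> (3,5) -> (2,5) -> (1,5) -> (1,4) -> (2,4) -> (2,3) -> (3,3) -> (3,2) -> (3,1) -> (2,1) -> (2,2) -> (1,2) -> (1,3)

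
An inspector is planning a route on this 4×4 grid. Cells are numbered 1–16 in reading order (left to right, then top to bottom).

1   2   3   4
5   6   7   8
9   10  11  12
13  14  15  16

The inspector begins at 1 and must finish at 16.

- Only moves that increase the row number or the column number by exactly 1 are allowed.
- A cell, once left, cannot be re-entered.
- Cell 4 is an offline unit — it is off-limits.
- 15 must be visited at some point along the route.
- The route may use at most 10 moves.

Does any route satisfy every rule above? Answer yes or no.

yes

One route that works: 1 → 5 → 9 → 13 → 14 → 15 → 16.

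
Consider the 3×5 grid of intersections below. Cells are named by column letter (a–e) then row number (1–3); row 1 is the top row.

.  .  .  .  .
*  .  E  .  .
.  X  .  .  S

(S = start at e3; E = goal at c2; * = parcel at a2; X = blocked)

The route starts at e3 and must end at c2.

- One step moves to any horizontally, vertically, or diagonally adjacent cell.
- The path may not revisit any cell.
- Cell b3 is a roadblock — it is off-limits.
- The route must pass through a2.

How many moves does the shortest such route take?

6

Any route passes through a2 somewhere between e3 and c2. Summing Chebyshev distances along the two legs (e3 → a2 → c2) gives a lower bound of 4 + 2 = 6 moves.
A route of 6 moves achieves this: e3 → d2 → c1 → b1 → a2 → b2 → c2.
Since 6 matches the lower bound, it is optimal.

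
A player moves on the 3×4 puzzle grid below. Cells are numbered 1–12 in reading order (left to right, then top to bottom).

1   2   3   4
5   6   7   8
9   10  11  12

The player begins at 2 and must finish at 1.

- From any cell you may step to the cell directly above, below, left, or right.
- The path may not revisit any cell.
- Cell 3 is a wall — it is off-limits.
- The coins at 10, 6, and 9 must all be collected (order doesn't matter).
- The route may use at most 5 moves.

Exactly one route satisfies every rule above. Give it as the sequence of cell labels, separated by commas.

The budget equals the shortest possible length, so every move has to be on a shortest route through the required cells.
Route from 2: down 2 to 10, left 1 to 9, up 2 to 1 — 5 moves in all.
Check: all required cells visited; 5 ≤ 5 moves.

2, 6, 10, 9, 5, 1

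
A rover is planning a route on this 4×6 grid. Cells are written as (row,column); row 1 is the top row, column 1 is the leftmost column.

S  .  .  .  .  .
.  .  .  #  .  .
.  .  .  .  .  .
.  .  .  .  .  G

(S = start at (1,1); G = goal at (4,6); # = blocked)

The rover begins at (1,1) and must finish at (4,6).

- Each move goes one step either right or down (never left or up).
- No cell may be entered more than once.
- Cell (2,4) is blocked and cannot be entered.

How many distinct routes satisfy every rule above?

32

A right/down-only route from (1,1) to (4,6) makes exactly 3 down-moves and 5 right-moves in some order.
With no other constraints that would be C(8,3) = 56 routes.
Subtract routes through each blocked cell (inclusion–exclusion for overlaps): − through (2,4): 24 → 32.
That gives 32 routes.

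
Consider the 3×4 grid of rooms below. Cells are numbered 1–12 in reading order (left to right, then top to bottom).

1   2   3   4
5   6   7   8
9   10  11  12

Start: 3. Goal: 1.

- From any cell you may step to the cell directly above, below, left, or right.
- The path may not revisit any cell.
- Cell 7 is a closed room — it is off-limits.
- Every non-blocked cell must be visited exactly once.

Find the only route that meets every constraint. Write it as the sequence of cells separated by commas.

Need to visit all 11 open cells exactly once, starting at 3 and ending at 1.
Cell 4 has only two open neighbours (8 and 3), so the path must pass straight through it: one of those is the cell it's entered from and the other is where it exits.
Route from 3: right 1 to 4, down 2 to 12, left 3 to 9, up 1 to 5, right 1 to 6, up 1 to 2, left 1 to 1 — 10 moves in all.
Check: all 11 open cells covered.

3, 4, 8, 12, 11, 10, 9, 5, 6, 2, 1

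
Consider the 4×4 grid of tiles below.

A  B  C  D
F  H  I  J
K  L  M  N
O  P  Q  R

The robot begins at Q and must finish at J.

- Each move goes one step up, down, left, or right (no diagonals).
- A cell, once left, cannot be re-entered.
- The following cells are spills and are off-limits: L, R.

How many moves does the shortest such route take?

The Manhattan distance from Q to J is |4−2| + |3−4| = 3, so at least 3 moves are needed.
A route of 3 moves achieves this: Q → M → I → J.
Since 3 matches the lower bound, it is optimal.

3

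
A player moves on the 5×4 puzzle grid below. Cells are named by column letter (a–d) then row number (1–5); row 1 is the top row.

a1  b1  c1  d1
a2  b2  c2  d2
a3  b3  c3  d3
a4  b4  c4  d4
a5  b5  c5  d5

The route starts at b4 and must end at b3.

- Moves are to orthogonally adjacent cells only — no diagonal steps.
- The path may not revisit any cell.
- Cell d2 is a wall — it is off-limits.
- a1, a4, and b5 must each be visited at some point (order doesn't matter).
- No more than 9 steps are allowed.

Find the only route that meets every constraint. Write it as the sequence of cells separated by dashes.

The 9-move cap with required stops at a1, a4, b5 leaves no slack for detours.
Route from b4: down to b5, left to a5, 4× up (reaching a1), right to b1, 2× down (reaching b3) — 9 moves in all.
Check: all required cells visited; 9 ≤ 9 moves.

b4 - b5 - a5 - a4 - a3 - a2 - a1 - b1 - b2 - b3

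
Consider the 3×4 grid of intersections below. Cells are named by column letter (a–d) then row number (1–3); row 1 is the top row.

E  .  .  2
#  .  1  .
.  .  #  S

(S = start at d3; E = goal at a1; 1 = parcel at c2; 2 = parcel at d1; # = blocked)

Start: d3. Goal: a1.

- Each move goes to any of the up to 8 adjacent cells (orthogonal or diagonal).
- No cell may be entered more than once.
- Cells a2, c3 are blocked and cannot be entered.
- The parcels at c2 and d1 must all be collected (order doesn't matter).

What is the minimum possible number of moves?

5

Any route passes through c2 and d1 in some order between d3 and a1. Summing Chebyshev distances along each leg and taking the cheapest ordering (d3 → c2 → d1 → a1) gives a lower bound of 1 + 1 + 3 = 5 moves.
A route of 5 moves achieves this: d3 → c2 → d1 → c1 → b1 → a1.
Since 5 matches the lower bound, it is optimal.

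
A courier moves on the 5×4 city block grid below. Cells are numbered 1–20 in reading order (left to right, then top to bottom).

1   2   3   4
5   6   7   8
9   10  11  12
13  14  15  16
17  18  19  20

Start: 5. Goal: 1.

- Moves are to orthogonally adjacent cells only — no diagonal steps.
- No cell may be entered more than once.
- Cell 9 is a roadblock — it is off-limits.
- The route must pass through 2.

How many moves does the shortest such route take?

3

Any route passes through 2 somewhere between 5 and 1. Summing Manhattan distances along the two legs (5 → 2 → 1) gives a lower bound of 2 + 1 = 3 moves.
A route of 3 moves achieves this: 5 → 6 → 2 → 1.
Since 3 matches the lower bound, it is optimal.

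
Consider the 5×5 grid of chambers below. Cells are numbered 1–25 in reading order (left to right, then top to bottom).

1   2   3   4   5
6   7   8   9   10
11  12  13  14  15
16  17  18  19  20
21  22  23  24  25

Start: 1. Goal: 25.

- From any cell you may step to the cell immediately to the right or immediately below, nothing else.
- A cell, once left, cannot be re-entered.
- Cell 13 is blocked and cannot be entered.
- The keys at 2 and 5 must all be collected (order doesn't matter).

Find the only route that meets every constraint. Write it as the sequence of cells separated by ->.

Moves only go right or down, so the column and row indices never decrease.
Route from 1: right 4 to 5, down 4 to 25 — 8 moves in all.
Check: all required cells visited.

1 -> 2 -> 3 -> 4 -> 5 -> 10 -> 15 -> 20 -> 25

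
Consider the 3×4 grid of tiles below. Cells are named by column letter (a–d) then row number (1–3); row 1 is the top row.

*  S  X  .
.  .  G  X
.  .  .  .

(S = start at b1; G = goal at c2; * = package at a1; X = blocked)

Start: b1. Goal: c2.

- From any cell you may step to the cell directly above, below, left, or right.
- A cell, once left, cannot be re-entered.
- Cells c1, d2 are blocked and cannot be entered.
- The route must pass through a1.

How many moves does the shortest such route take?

4

Any route passes through a1 somewhere between b1 and c2. Summing Manhattan distances along the two legs (b1 → a1 → c2) gives a lower bound of 1 + 3 = 4 moves.
A route of 4 moves achieves this: b1 → a1 → a2 → b2 → c2.
Since 4 matches the lower bound, it is optimal.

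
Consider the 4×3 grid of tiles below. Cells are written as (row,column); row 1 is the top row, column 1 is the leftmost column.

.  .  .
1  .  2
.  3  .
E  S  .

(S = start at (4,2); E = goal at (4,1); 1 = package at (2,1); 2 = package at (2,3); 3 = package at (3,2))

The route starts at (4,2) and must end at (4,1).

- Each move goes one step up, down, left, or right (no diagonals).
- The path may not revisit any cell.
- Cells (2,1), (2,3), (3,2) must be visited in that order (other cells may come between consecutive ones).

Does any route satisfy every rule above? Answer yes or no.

Ignoring the required order, 7 revisit-free routes from (4,2) to (4,1) pass through all of (2,1), (2,3), and (3,2); the waypoint orders that occur are (3,2) → (2,3) → (2,1) (6); (2,3) → (2,1) → (3,2) (1) — never (2,1) → (2,3) → (3,2).

no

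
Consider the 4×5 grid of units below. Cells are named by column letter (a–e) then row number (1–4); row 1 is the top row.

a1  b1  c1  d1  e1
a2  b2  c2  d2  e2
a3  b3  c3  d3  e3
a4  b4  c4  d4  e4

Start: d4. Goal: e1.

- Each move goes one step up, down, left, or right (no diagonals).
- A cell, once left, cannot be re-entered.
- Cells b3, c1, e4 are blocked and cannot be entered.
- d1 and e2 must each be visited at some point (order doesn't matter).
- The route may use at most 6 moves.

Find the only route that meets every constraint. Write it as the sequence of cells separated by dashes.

The budget equals the shortest possible length, so every move has to be on a shortest route through the required cells.
Route from d4: up 1 to d3, right 1 to e3, up 1 to e2, left 1 to d2, up 1 to d1, right 1 to e1 — 6 moves in all.
Check: all required cells visited; 6 ≤ 6 moves.

d4 - d3 - e3 - e2 - d2 - d1 - e1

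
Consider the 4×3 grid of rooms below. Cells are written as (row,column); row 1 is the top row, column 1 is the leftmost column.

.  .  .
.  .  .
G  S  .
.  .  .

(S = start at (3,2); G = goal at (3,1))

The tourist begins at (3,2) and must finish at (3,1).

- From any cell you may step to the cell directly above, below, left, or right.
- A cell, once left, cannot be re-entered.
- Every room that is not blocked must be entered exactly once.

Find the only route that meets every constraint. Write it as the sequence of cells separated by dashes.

(3,2) - (2,2) - (2,1) - (1,1) - (1,2) - (1,3) - (2,3) - (3,3) - (4,3) - (4,2) - (4,1) - (3,1)

Need to visit all 12 open cells exactly once, starting at (3,2) and ending at (3,1).
Cell (1,3) has only two open neighbours ((2,3) and (1,2)), so the path must pass straight through it: one of those is the cell it's entered from and the other is where it exits.
Route from (3,2): up 1 to (2,2), left 1 to (2,1), up 1 to (1,1), right 2 to (1,3), down 3 to (4,3), left 2 to (4,1), up 1 to (3,1) — 11 moves in all.
Check: all 12 open cells covered.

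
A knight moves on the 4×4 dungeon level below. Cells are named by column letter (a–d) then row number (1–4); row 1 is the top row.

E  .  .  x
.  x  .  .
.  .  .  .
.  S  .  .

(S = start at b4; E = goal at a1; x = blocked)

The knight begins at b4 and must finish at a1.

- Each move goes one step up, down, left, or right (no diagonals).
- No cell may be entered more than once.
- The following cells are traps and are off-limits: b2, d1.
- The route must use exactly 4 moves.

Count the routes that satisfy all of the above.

2

Need simple routes of exactly 4 moves from b4 to a1 (Manhattan distance 4, so 0 moves are spent on a detour and 0 undoing it).
Enumerating: b4 b3 a3 a2 a1 | b4 a4 a3 a2 a1.
That gives 2 routes.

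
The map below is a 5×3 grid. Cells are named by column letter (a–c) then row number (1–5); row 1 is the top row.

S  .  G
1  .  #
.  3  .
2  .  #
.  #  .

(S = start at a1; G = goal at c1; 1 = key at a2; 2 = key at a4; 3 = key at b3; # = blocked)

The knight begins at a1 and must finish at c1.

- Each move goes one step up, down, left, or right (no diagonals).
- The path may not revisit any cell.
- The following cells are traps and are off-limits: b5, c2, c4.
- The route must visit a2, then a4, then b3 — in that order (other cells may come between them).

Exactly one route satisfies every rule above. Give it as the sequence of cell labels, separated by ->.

The waypoints must appear in the order a2, a4, b3, with no cell reused.
Route from a1: down 3 to a4, right 1 to b4, up 3 to b1, right 1 to c1 — 8 moves in all.
Check: order respected (1 at step 1, 2 at step 3, 3 at step 5).

a1 -> a2 -> a3 -> a4 -> b4 -> b3 -> b2 -> b1 -> c1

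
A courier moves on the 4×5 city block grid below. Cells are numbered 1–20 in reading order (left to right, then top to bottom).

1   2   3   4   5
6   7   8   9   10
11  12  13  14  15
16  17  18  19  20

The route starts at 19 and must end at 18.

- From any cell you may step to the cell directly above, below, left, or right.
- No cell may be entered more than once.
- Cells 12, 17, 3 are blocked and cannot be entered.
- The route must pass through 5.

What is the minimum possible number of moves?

9

Any route passes through 5 somewhere between 19 and 18. Summing Manhattan distances along the two legs (19 → 5 → 18) gives a lower bound of 4 + 5 = 9 moves.
A route of 9 moves achieves this: 19 → 14 → 15 → 10 → 5 → 4 → 9 → 8 → 13 → 18.
Since 9 matches the lower bound, it is optimal.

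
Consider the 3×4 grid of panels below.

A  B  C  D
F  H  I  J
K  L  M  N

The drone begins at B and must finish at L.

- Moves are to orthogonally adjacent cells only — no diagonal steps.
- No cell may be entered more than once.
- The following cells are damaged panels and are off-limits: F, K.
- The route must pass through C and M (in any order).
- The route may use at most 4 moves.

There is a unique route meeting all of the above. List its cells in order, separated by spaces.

The budget equals the shortest possible length, so every move has to be on a shortest route through the required cells.
Route from B: right to C, 2× down (reaching M), left to L — 4 moves in all.
Check: all required cells visited; 4 ≤ 4 moves.

B C I M L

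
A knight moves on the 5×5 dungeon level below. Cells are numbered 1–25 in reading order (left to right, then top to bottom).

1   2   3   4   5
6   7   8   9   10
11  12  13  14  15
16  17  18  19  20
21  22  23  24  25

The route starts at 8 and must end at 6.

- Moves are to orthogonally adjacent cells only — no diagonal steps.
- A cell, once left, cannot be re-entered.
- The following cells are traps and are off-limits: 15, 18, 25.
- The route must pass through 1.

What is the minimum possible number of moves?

Any route passes through 1 somewhere between 8 and 6. Summing Manhattan distances along the two legs (8 → 1 → 6) gives a lower bound of 3 + 1 = 4 moves.
A route of 4 moves achieves this: 8 → 3 → 2 → 1 → 6.
Since 4 matches the lower bound, it is optimal.

4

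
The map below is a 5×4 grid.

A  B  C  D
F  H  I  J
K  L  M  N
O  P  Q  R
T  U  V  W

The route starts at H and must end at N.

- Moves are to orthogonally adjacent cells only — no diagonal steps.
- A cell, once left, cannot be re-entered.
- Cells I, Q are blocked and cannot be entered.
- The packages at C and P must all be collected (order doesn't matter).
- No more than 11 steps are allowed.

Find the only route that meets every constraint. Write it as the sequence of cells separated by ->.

H -> L -> P -> O -> K -> F -> A -> B -> C -> D -> J -> N

The 11-move cap with required stops at C, P leaves no slack for detours.
Route from H: down 2 to P, left 1 to O, up 3 to A, right 3 to D, down 2 to N — 11 moves in all.
Check: all required cells visited; 11 ≤ 11 moves.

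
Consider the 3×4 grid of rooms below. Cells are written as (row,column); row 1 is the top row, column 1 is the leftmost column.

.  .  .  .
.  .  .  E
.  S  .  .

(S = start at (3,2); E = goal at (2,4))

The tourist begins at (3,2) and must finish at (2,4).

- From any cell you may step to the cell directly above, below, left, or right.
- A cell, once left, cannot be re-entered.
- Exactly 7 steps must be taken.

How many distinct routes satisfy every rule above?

11

Need simple routes of exactly 7 moves from (3,2) to (2,4) (Manhattan distance 3, so 2 moves are spent on a detour and 2 undoing it).
Branch systematically from the start, pruning whenever the remaining move budget drops below the Manhattan distance to (2,4) or differs from it in parity. Grouping the completions by first move — via (2,2): 3; via (3,1): 7; via (3,3): 1 — and summing: 3 + 7 + 1 = 11.
That gives 11 routes.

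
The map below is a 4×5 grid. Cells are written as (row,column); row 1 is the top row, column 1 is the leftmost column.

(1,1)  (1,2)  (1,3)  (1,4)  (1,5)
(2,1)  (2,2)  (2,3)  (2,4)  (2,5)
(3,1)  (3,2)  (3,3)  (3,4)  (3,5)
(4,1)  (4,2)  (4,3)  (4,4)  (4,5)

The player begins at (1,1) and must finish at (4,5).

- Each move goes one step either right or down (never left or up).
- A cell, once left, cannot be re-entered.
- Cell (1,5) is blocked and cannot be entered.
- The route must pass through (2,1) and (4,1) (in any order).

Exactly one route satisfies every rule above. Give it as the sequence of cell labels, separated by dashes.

(1,1) - (2,1) - (3,1) - (4,1) - (4,2) - (4,3) - (4,4) - (4,5)

Moves only go right or down, so the column and row indices never decrease.
Route from (1,1): 3× down (reaching (4,1)), 4× right (reaching (4,5)) — 7 moves in all.
Check: all required cells visited.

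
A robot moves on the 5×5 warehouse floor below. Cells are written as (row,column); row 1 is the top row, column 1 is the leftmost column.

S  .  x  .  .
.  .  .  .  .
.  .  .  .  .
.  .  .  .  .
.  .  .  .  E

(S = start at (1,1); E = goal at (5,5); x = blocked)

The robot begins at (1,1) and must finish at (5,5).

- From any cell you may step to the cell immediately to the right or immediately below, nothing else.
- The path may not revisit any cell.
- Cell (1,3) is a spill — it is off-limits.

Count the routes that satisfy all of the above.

55

A right/down-only route from (1,1) to (5,5) makes exactly 4 down-moves and 4 right-moves in some order.
With no other constraints that would be C(8,4) = 70 routes.
Subtract routes through each blocked cell (inclusion–exclusion for overlaps): − through (1,3): 15 → 55.
That gives 55 routes.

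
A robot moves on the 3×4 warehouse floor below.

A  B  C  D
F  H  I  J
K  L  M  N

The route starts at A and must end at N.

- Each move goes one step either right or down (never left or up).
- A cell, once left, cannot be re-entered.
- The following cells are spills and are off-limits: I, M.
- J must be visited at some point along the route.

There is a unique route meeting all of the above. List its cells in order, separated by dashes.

A - B - C - D - J - N

Moves only go right or down, so the column and row indices never decrease.
Route from A: 3× right (reaching D), 2× down (reaching N) — 5 moves in all.
Check: all required cells visited.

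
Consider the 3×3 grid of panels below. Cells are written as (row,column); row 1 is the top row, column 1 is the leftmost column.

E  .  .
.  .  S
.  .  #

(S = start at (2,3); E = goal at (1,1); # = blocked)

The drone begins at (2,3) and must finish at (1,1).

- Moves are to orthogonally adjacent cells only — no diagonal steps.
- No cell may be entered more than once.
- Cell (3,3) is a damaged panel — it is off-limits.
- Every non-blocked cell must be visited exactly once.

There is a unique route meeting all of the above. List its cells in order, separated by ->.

(2,3) -> (1,3) -> (1,2) -> (2,2) -> (3,2) -> (3,1) -> (2,1) -> (1,1)

Need to visit all 8 open cells exactly once, starting at (2,3) and ending at (1,1).
Cell (3,1) has only two open neighbours ((2,1) and (3,2)), so the path must pass straight through it: one of those is the cell it's entered from and the other is where it exits.
Route from (2,3): up to (1,3), left to (1,2), 2× down (reaching (3,2)), left to (3,1), 2× up (reaching (1,1)) — 7 moves in all.
Check: all 8 open cells covered.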